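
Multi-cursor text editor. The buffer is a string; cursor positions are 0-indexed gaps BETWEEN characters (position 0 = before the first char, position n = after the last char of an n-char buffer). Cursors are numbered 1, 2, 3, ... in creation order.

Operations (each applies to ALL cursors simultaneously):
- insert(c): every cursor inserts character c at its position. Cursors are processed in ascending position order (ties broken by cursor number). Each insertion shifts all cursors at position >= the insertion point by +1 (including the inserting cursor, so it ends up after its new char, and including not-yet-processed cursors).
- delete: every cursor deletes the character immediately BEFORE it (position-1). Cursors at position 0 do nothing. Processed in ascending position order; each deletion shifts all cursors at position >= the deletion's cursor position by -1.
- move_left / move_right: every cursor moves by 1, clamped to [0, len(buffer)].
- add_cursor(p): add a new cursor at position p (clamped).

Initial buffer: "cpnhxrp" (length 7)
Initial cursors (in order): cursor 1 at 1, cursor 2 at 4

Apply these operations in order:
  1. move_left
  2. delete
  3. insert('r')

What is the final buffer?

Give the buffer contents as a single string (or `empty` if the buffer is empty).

After op 1 (move_left): buffer="cpnhxrp" (len 7), cursors c1@0 c2@3, authorship .......
After op 2 (delete): buffer="cphxrp" (len 6), cursors c1@0 c2@2, authorship ......
After op 3 (insert('r')): buffer="rcprhxrp" (len 8), cursors c1@1 c2@4, authorship 1..2....

Answer: rcprhxrp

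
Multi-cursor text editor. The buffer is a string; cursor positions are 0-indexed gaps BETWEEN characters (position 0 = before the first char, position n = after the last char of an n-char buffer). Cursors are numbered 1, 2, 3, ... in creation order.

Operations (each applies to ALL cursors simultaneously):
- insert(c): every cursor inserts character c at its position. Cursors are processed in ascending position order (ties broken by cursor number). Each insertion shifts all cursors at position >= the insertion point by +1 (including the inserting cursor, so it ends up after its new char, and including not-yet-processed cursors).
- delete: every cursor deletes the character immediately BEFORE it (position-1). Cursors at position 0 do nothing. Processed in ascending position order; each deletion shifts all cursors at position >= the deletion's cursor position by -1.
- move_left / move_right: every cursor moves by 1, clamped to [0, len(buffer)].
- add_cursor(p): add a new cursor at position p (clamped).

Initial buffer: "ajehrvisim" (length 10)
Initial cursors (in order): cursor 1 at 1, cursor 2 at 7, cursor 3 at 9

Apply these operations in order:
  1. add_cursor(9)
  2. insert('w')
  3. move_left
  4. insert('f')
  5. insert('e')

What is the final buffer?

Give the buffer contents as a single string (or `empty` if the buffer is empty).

Answer: afewjehrvifewsiwffeewm

Derivation:
After op 1 (add_cursor(9)): buffer="ajehrvisim" (len 10), cursors c1@1 c2@7 c3@9 c4@9, authorship ..........
After op 2 (insert('w')): buffer="awjehrviwsiwwm" (len 14), cursors c1@2 c2@9 c3@13 c4@13, authorship .1......2..34.
After op 3 (move_left): buffer="awjehrviwsiwwm" (len 14), cursors c1@1 c2@8 c3@12 c4@12, authorship .1......2..34.
After op 4 (insert('f')): buffer="afwjehrvifwsiwffwm" (len 18), cursors c1@2 c2@10 c3@16 c4@16, authorship .11......22..3344.
After op 5 (insert('e')): buffer="afewjehrvifewsiwffeewm" (len 22), cursors c1@3 c2@12 c3@20 c4@20, authorship .111......222..334344.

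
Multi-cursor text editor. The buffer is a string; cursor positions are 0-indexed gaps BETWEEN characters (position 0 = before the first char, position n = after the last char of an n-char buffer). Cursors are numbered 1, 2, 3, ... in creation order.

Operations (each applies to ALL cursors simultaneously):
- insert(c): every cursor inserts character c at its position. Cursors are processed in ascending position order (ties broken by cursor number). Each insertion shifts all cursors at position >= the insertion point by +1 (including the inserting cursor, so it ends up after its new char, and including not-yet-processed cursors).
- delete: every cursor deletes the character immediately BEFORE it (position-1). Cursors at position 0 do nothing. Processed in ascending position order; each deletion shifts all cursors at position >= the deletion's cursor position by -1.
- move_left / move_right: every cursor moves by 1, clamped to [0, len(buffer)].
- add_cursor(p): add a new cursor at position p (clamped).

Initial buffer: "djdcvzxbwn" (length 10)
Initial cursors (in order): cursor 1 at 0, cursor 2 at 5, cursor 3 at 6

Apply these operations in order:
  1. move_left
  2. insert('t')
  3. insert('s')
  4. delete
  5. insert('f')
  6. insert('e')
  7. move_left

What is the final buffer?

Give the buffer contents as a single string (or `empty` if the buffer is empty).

After op 1 (move_left): buffer="djdcvzxbwn" (len 10), cursors c1@0 c2@4 c3@5, authorship ..........
After op 2 (insert('t')): buffer="tdjdctvtzxbwn" (len 13), cursors c1@1 c2@6 c3@8, authorship 1....2.3.....
After op 3 (insert('s')): buffer="tsdjdctsvtszxbwn" (len 16), cursors c1@2 c2@8 c3@11, authorship 11....22.33.....
After op 4 (delete): buffer="tdjdctvtzxbwn" (len 13), cursors c1@1 c2@6 c3@8, authorship 1....2.3.....
After op 5 (insert('f')): buffer="tfdjdctfvtfzxbwn" (len 16), cursors c1@2 c2@8 c3@11, authorship 11....22.33.....
After op 6 (insert('e')): buffer="tfedjdctfevtfezxbwn" (len 19), cursors c1@3 c2@10 c3@14, authorship 111....222.333.....
After op 7 (move_left): buffer="tfedjdctfevtfezxbwn" (len 19), cursors c1@2 c2@9 c3@13, authorship 111....222.333.....

Answer: tfedjdctfevtfezxbwn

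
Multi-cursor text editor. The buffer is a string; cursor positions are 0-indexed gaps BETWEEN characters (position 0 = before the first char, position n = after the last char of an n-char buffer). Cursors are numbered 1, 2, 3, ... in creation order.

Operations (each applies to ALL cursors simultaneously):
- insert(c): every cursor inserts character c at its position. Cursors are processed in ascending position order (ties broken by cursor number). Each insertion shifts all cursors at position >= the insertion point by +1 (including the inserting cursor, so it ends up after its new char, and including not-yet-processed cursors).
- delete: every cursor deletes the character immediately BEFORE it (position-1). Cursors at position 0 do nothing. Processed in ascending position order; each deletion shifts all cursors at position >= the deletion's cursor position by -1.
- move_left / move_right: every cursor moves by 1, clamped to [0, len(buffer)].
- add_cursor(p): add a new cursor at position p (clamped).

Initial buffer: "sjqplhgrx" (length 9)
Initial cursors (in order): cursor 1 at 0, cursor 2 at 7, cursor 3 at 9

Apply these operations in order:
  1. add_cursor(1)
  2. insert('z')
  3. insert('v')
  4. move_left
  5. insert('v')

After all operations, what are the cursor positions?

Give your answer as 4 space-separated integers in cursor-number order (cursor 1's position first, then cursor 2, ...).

Answer: 2 15 20 6

Derivation:
After op 1 (add_cursor(1)): buffer="sjqplhgrx" (len 9), cursors c1@0 c4@1 c2@7 c3@9, authorship .........
After op 2 (insert('z')): buffer="zszjqplhgzrxz" (len 13), cursors c1@1 c4@3 c2@10 c3@13, authorship 1.4......2..3
After op 3 (insert('v')): buffer="zvszvjqplhgzvrxzv" (len 17), cursors c1@2 c4@5 c2@13 c3@17, authorship 11.44......22..33
After op 4 (move_left): buffer="zvszvjqplhgzvrxzv" (len 17), cursors c1@1 c4@4 c2@12 c3@16, authorship 11.44......22..33
After op 5 (insert('v')): buffer="zvvszvvjqplhgzvvrxzvv" (len 21), cursors c1@2 c4@6 c2@15 c3@20, authorship 111.444......222..333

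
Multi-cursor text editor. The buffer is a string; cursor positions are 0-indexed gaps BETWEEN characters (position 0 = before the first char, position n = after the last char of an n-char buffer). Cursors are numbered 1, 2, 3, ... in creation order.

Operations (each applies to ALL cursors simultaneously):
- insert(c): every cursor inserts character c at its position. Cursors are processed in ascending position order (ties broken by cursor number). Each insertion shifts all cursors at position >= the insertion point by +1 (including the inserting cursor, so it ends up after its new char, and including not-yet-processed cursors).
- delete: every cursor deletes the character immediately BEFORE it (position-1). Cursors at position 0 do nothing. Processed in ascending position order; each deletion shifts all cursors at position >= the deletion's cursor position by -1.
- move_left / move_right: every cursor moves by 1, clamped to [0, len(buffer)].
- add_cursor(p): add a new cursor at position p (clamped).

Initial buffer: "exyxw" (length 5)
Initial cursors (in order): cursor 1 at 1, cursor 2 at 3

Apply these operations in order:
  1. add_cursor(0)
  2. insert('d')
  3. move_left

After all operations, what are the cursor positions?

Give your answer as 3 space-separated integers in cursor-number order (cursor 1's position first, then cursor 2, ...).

After op 1 (add_cursor(0)): buffer="exyxw" (len 5), cursors c3@0 c1@1 c2@3, authorship .....
After op 2 (insert('d')): buffer="dedxydxw" (len 8), cursors c3@1 c1@3 c2@6, authorship 3.1..2..
After op 3 (move_left): buffer="dedxydxw" (len 8), cursors c3@0 c1@2 c2@5, authorship 3.1..2..

Answer: 2 5 0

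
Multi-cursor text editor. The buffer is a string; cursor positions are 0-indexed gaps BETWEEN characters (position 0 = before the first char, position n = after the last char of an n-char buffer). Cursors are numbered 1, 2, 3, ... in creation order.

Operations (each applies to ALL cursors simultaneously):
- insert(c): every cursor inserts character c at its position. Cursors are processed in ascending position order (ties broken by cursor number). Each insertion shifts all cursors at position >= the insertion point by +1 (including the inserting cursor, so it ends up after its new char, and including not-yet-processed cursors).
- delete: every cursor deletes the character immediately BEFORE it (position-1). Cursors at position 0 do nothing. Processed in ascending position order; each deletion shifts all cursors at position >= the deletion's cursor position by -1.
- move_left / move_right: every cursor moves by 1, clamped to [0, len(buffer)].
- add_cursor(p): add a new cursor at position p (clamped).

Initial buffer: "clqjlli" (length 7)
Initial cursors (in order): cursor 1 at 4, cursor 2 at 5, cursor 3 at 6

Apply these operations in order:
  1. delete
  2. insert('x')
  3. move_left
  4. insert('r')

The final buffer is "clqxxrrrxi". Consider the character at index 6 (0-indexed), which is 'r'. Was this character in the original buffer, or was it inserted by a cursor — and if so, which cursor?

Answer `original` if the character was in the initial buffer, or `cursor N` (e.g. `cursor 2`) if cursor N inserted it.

After op 1 (delete): buffer="clqi" (len 4), cursors c1@3 c2@3 c3@3, authorship ....
After op 2 (insert('x')): buffer="clqxxxi" (len 7), cursors c1@6 c2@6 c3@6, authorship ...123.
After op 3 (move_left): buffer="clqxxxi" (len 7), cursors c1@5 c2@5 c3@5, authorship ...123.
After op 4 (insert('r')): buffer="clqxxrrrxi" (len 10), cursors c1@8 c2@8 c3@8, authorship ...121233.
Authorship (.=original, N=cursor N): . . . 1 2 1 2 3 3 .
Index 6: author = 2

Answer: cursor 2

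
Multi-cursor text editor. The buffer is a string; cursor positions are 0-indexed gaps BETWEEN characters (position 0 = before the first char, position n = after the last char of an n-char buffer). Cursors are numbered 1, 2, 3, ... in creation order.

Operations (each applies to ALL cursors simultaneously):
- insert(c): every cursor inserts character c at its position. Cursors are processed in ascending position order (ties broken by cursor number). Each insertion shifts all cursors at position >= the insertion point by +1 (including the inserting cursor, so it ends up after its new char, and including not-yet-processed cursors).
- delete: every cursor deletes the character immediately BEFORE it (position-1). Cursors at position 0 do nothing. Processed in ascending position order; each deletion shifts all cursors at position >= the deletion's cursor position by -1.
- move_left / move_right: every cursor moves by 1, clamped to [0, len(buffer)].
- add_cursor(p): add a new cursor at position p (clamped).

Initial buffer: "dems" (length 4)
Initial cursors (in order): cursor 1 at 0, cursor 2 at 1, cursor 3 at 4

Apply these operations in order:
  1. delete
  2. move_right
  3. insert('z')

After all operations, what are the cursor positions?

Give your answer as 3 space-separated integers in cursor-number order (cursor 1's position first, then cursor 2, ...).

After op 1 (delete): buffer="em" (len 2), cursors c1@0 c2@0 c3@2, authorship ..
After op 2 (move_right): buffer="em" (len 2), cursors c1@1 c2@1 c3@2, authorship ..
After op 3 (insert('z')): buffer="ezzmz" (len 5), cursors c1@3 c2@3 c3@5, authorship .12.3

Answer: 3 3 5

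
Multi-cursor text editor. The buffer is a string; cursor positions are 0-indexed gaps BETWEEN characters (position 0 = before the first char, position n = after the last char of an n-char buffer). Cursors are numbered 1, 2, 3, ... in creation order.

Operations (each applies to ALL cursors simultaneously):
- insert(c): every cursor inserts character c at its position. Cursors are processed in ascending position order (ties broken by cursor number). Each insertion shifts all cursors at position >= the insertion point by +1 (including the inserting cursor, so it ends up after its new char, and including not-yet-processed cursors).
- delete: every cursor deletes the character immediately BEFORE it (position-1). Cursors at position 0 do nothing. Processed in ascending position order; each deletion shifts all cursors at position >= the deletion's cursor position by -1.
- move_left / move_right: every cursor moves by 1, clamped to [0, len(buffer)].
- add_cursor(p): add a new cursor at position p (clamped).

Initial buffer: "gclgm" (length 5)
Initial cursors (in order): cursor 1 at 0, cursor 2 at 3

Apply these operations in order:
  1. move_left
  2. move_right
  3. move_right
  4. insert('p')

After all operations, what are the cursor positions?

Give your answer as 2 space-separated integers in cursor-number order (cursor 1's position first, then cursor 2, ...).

Answer: 3 6

Derivation:
After op 1 (move_left): buffer="gclgm" (len 5), cursors c1@0 c2@2, authorship .....
After op 2 (move_right): buffer="gclgm" (len 5), cursors c1@1 c2@3, authorship .....
After op 3 (move_right): buffer="gclgm" (len 5), cursors c1@2 c2@4, authorship .....
After op 4 (insert('p')): buffer="gcplgpm" (len 7), cursors c1@3 c2@6, authorship ..1..2.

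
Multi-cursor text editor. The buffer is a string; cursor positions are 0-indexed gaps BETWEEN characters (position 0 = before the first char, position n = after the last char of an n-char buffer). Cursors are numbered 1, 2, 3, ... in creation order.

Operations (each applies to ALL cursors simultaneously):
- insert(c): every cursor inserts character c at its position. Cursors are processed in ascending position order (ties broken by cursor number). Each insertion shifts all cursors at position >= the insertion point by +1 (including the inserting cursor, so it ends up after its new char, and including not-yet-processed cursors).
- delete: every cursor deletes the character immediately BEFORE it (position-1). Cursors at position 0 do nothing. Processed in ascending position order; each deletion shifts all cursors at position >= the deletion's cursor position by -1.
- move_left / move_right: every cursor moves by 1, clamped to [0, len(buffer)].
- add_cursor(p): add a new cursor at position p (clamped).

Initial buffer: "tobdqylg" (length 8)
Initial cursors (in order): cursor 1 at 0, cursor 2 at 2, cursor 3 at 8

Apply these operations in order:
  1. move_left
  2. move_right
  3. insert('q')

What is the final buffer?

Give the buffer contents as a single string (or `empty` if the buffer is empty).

Answer: tqoqbdqylgq

Derivation:
After op 1 (move_left): buffer="tobdqylg" (len 8), cursors c1@0 c2@1 c3@7, authorship ........
After op 2 (move_right): buffer="tobdqylg" (len 8), cursors c1@1 c2@2 c3@8, authorship ........
After op 3 (insert('q')): buffer="tqoqbdqylgq" (len 11), cursors c1@2 c2@4 c3@11, authorship .1.2......3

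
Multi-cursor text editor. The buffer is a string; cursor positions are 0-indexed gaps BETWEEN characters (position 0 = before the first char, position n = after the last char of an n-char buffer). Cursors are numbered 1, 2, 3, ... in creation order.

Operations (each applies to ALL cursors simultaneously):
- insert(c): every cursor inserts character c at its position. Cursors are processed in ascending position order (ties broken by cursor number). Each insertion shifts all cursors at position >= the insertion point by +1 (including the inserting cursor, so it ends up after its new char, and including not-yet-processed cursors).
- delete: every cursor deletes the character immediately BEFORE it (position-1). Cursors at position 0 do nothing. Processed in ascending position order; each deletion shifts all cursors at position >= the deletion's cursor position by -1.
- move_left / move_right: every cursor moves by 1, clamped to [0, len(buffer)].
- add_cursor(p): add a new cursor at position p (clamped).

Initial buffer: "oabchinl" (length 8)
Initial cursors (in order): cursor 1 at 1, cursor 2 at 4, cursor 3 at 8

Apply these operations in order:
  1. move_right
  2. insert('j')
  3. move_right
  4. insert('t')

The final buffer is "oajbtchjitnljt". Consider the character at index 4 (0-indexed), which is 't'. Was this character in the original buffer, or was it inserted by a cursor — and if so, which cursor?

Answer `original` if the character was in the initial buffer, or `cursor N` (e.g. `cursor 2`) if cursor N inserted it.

After op 1 (move_right): buffer="oabchinl" (len 8), cursors c1@2 c2@5 c3@8, authorship ........
After op 2 (insert('j')): buffer="oajbchjinlj" (len 11), cursors c1@3 c2@7 c3@11, authorship ..1...2...3
After op 3 (move_right): buffer="oajbchjinlj" (len 11), cursors c1@4 c2@8 c3@11, authorship ..1...2...3
After op 4 (insert('t')): buffer="oajbtchjitnljt" (len 14), cursors c1@5 c2@10 c3@14, authorship ..1.1..2.2..33
Authorship (.=original, N=cursor N): . . 1 . 1 . . 2 . 2 . . 3 3
Index 4: author = 1

Answer: cursor 1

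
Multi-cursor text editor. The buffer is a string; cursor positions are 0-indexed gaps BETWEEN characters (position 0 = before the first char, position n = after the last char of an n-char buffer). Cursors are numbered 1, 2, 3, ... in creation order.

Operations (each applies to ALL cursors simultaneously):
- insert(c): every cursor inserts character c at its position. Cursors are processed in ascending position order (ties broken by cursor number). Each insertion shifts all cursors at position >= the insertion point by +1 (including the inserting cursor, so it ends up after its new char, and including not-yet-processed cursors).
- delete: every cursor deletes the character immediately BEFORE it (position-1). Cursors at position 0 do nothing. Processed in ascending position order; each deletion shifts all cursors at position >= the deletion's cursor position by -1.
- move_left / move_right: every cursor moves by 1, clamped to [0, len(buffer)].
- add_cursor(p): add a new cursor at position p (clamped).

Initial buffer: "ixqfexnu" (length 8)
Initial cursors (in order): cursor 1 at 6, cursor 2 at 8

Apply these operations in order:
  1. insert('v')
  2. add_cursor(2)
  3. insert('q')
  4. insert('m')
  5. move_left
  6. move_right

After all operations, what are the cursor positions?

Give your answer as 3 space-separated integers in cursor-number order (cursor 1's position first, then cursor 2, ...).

Answer: 11 16 4

Derivation:
After op 1 (insert('v')): buffer="ixqfexvnuv" (len 10), cursors c1@7 c2@10, authorship ......1..2
After op 2 (add_cursor(2)): buffer="ixqfexvnuv" (len 10), cursors c3@2 c1@7 c2@10, authorship ......1..2
After op 3 (insert('q')): buffer="ixqqfexvqnuvq" (len 13), cursors c3@3 c1@9 c2@13, authorship ..3....11..22
After op 4 (insert('m')): buffer="ixqmqfexvqmnuvqm" (len 16), cursors c3@4 c1@11 c2@16, authorship ..33....111..222
After op 5 (move_left): buffer="ixqmqfexvqmnuvqm" (len 16), cursors c3@3 c1@10 c2@15, authorship ..33....111..222
After op 6 (move_right): buffer="ixqmqfexvqmnuvqm" (len 16), cursors c3@4 c1@11 c2@16, authorship ..33....111..222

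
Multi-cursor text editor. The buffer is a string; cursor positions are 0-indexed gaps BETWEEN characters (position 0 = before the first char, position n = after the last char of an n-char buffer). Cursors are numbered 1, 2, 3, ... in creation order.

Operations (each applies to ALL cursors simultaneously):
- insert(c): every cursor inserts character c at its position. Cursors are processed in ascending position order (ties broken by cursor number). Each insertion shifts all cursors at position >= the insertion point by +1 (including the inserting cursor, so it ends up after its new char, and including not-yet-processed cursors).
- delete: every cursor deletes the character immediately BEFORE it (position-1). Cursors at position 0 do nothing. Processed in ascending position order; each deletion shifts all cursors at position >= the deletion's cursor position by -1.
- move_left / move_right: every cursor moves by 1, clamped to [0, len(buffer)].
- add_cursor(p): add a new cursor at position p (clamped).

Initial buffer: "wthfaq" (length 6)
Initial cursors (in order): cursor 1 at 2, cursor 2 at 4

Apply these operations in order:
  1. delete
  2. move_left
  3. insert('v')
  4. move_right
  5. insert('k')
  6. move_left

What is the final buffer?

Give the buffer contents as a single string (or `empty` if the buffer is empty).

After op 1 (delete): buffer="whaq" (len 4), cursors c1@1 c2@2, authorship ....
After op 2 (move_left): buffer="whaq" (len 4), cursors c1@0 c2@1, authorship ....
After op 3 (insert('v')): buffer="vwvhaq" (len 6), cursors c1@1 c2@3, authorship 1.2...
After op 4 (move_right): buffer="vwvhaq" (len 6), cursors c1@2 c2@4, authorship 1.2...
After op 5 (insert('k')): buffer="vwkvhkaq" (len 8), cursors c1@3 c2@6, authorship 1.12.2..
After op 6 (move_left): buffer="vwkvhkaq" (len 8), cursors c1@2 c2@5, authorship 1.12.2..

Answer: vwkvhkaq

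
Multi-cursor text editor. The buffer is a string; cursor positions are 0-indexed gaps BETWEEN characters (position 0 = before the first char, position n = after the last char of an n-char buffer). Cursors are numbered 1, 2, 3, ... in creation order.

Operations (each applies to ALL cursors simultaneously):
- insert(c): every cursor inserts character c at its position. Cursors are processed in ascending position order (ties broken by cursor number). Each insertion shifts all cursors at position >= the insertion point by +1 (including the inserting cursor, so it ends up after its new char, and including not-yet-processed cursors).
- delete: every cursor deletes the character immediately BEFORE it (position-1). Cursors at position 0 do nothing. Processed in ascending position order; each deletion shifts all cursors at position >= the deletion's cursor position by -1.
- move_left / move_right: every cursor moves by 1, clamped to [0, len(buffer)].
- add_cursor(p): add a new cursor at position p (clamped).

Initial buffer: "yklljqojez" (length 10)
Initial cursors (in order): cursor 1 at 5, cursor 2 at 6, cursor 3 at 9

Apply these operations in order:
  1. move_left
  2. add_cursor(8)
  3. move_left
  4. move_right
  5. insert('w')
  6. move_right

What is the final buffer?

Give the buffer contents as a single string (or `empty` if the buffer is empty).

Answer: ykllwjwqojwwez

Derivation:
After op 1 (move_left): buffer="yklljqojez" (len 10), cursors c1@4 c2@5 c3@8, authorship ..........
After op 2 (add_cursor(8)): buffer="yklljqojez" (len 10), cursors c1@4 c2@5 c3@8 c4@8, authorship ..........
After op 3 (move_left): buffer="yklljqojez" (len 10), cursors c1@3 c2@4 c3@7 c4@7, authorship ..........
After op 4 (move_right): buffer="yklljqojez" (len 10), cursors c1@4 c2@5 c3@8 c4@8, authorship ..........
After op 5 (insert('w')): buffer="ykllwjwqojwwez" (len 14), cursors c1@5 c2@7 c3@12 c4@12, authorship ....1.2...34..
After op 6 (move_right): buffer="ykllwjwqojwwez" (len 14), cursors c1@6 c2@8 c3@13 c4@13, authorship ....1.2...34..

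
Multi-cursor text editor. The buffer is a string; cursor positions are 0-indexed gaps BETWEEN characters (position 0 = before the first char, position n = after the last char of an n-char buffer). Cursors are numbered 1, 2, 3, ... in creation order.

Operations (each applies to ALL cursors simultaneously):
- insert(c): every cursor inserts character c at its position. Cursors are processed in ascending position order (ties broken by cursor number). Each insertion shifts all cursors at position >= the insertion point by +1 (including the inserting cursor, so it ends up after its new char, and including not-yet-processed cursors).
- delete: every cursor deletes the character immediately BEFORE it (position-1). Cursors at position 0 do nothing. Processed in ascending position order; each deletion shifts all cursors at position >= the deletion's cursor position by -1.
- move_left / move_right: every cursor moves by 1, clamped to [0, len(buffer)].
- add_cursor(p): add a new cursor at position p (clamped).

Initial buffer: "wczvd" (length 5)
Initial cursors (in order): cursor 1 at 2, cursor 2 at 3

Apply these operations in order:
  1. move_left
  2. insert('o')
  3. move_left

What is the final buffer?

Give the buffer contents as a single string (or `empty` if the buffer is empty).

Answer: wocozvd

Derivation:
After op 1 (move_left): buffer="wczvd" (len 5), cursors c1@1 c2@2, authorship .....
After op 2 (insert('o')): buffer="wocozvd" (len 7), cursors c1@2 c2@4, authorship .1.2...
After op 3 (move_left): buffer="wocozvd" (len 7), cursors c1@1 c2@3, authorship .1.2...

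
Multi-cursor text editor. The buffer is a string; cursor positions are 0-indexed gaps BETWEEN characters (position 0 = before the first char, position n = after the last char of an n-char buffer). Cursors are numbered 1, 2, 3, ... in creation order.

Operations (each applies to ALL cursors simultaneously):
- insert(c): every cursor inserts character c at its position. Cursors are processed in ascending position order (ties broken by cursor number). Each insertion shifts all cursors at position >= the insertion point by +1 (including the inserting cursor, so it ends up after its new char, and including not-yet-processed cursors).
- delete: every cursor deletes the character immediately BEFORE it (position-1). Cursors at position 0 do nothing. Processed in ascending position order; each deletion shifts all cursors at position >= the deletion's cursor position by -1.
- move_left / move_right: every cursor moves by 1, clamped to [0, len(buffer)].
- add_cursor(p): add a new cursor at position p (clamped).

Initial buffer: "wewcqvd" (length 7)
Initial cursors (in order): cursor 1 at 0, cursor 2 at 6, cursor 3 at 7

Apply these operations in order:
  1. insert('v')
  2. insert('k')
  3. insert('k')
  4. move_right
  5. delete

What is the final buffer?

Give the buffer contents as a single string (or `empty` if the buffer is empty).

Answer: vkkewcqvvkkvk

Derivation:
After op 1 (insert('v')): buffer="vwewcqvvdv" (len 10), cursors c1@1 c2@8 c3@10, authorship 1......2.3
After op 2 (insert('k')): buffer="vkwewcqvvkdvk" (len 13), cursors c1@2 c2@10 c3@13, authorship 11......22.33
After op 3 (insert('k')): buffer="vkkwewcqvvkkdvkk" (len 16), cursors c1@3 c2@12 c3@16, authorship 111......222.333
After op 4 (move_right): buffer="vkkwewcqvvkkdvkk" (len 16), cursors c1@4 c2@13 c3@16, authorship 111......222.333
After op 5 (delete): buffer="vkkewcqvvkkvk" (len 13), cursors c1@3 c2@11 c3@13, authorship 111.....22233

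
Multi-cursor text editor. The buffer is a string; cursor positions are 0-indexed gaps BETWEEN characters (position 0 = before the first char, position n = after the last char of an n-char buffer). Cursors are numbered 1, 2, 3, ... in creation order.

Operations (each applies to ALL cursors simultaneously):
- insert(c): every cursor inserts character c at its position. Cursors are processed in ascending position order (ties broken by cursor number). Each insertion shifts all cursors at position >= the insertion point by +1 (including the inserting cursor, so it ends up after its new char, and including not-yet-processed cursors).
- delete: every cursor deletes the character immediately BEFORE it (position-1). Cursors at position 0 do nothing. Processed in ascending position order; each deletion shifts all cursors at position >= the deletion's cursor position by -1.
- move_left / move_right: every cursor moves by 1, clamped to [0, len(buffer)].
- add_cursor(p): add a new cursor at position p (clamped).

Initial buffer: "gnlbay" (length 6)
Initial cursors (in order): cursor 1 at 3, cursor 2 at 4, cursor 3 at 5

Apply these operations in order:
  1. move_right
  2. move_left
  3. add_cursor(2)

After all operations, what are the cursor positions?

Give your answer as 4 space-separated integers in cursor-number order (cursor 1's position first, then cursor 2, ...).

Answer: 3 4 5 2

Derivation:
After op 1 (move_right): buffer="gnlbay" (len 6), cursors c1@4 c2@5 c3@6, authorship ......
After op 2 (move_left): buffer="gnlbay" (len 6), cursors c1@3 c2@4 c3@5, authorship ......
After op 3 (add_cursor(2)): buffer="gnlbay" (len 6), cursors c4@2 c1@3 c2@4 c3@5, authorship ......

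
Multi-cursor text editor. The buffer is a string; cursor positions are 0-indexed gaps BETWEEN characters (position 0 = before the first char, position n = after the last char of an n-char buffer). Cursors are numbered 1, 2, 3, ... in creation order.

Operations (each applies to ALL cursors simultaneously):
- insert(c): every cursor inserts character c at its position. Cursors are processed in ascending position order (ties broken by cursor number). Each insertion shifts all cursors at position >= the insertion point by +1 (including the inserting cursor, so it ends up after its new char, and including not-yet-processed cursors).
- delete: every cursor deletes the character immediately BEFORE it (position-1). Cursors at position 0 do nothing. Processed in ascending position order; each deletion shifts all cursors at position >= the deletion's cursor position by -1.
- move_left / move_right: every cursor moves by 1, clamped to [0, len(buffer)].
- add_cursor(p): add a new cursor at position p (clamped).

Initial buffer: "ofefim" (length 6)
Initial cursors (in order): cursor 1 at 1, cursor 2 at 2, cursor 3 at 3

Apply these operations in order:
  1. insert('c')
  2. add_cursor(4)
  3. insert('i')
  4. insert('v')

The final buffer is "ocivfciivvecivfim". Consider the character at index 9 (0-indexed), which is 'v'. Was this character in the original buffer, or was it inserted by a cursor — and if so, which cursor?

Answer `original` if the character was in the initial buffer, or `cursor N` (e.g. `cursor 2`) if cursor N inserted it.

Answer: cursor 4

Derivation:
After op 1 (insert('c')): buffer="ocfcecfim" (len 9), cursors c1@2 c2@4 c3@6, authorship .1.2.3...
After op 2 (add_cursor(4)): buffer="ocfcecfim" (len 9), cursors c1@2 c2@4 c4@4 c3@6, authorship .1.2.3...
After op 3 (insert('i')): buffer="ocifciiecifim" (len 13), cursors c1@3 c2@7 c4@7 c3@10, authorship .11.224.33...
After op 4 (insert('v')): buffer="ocivfciivvecivfim" (len 17), cursors c1@4 c2@10 c4@10 c3@14, authorship .111.22424.333...
Authorship (.=original, N=cursor N): . 1 1 1 . 2 2 4 2 4 . 3 3 3 . . .
Index 9: author = 4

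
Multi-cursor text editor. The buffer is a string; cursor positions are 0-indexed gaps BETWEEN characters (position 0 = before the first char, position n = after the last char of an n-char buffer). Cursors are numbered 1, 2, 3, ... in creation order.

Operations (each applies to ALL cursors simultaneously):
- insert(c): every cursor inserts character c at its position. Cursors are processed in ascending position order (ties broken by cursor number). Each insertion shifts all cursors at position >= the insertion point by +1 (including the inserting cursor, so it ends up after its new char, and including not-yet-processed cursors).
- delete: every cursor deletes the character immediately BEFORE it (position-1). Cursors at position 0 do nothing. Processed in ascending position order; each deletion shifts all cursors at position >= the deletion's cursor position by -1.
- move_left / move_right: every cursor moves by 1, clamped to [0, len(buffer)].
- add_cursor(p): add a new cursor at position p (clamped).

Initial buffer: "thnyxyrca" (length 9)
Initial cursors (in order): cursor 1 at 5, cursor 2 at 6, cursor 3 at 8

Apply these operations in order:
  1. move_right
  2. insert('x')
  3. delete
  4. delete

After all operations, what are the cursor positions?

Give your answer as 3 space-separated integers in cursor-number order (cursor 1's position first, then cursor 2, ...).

After op 1 (move_right): buffer="thnyxyrca" (len 9), cursors c1@6 c2@7 c3@9, authorship .........
After op 2 (insert('x')): buffer="thnyxyxrxcax" (len 12), cursors c1@7 c2@9 c3@12, authorship ......1.2..3
After op 3 (delete): buffer="thnyxyrca" (len 9), cursors c1@6 c2@7 c3@9, authorship .........
After op 4 (delete): buffer="thnyxc" (len 6), cursors c1@5 c2@5 c3@6, authorship ......

Answer: 5 5 6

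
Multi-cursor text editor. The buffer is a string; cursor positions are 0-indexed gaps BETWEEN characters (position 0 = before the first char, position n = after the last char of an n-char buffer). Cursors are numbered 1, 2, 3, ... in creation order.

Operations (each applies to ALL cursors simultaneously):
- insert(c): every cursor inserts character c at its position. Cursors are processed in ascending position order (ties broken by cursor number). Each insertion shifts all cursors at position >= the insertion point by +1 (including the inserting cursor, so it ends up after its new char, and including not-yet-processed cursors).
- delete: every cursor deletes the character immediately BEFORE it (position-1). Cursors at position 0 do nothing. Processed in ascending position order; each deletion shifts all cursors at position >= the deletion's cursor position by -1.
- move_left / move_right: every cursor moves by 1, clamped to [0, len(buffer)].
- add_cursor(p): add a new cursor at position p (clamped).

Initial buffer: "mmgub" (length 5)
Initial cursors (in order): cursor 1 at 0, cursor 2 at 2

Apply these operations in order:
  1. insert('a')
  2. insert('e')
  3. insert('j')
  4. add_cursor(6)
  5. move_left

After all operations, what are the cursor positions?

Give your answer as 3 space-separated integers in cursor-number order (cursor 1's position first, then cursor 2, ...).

Answer: 2 7 5

Derivation:
After op 1 (insert('a')): buffer="ammagub" (len 7), cursors c1@1 c2@4, authorship 1..2...
After op 2 (insert('e')): buffer="aemmaegub" (len 9), cursors c1@2 c2@6, authorship 11..22...
After op 3 (insert('j')): buffer="aejmmaejgub" (len 11), cursors c1@3 c2@8, authorship 111..222...
After op 4 (add_cursor(6)): buffer="aejmmaejgub" (len 11), cursors c1@3 c3@6 c2@8, authorship 111..222...
After op 5 (move_left): buffer="aejmmaejgub" (len 11), cursors c1@2 c3@5 c2@7, authorship 111..222...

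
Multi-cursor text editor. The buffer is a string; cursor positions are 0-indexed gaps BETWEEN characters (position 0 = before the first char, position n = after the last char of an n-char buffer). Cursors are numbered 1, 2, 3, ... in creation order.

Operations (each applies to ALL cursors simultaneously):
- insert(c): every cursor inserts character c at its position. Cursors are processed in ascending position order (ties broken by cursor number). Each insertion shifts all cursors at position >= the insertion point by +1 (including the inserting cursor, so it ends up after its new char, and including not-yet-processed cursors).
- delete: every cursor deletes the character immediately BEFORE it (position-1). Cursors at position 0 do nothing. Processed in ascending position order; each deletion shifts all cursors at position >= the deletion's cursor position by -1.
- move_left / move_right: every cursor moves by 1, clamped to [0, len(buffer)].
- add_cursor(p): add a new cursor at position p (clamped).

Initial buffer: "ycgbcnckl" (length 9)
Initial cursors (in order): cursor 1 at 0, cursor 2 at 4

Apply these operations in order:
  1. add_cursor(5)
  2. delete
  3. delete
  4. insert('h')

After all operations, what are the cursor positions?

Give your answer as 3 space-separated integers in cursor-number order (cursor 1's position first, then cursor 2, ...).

Answer: 1 4 4

Derivation:
After op 1 (add_cursor(5)): buffer="ycgbcnckl" (len 9), cursors c1@0 c2@4 c3@5, authorship .........
After op 2 (delete): buffer="ycgnckl" (len 7), cursors c1@0 c2@3 c3@3, authorship .......
After op 3 (delete): buffer="ynckl" (len 5), cursors c1@0 c2@1 c3@1, authorship .....
After op 4 (insert('h')): buffer="hyhhnckl" (len 8), cursors c1@1 c2@4 c3@4, authorship 1.23....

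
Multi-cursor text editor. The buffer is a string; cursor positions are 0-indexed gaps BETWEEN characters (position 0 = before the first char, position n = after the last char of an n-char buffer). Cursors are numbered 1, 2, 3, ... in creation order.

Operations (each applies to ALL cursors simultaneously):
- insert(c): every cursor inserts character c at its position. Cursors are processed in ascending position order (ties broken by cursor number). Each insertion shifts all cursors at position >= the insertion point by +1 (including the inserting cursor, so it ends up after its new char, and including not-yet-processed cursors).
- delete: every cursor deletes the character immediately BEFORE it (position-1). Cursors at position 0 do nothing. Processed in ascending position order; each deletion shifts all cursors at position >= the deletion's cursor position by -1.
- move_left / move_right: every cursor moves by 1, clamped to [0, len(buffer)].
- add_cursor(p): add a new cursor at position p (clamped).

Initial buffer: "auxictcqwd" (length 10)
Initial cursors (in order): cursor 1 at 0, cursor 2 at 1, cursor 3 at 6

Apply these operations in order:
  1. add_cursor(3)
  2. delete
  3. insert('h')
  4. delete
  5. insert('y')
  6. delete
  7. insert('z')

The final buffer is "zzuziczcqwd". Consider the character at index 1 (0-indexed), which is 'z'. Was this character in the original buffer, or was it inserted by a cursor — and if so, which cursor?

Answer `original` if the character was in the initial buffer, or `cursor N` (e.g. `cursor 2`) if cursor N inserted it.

Answer: cursor 2

Derivation:
After op 1 (add_cursor(3)): buffer="auxictcqwd" (len 10), cursors c1@0 c2@1 c4@3 c3@6, authorship ..........
After op 2 (delete): buffer="uiccqwd" (len 7), cursors c1@0 c2@0 c4@1 c3@3, authorship .......
After op 3 (insert('h')): buffer="hhuhichcqwd" (len 11), cursors c1@2 c2@2 c4@4 c3@7, authorship 12.4..3....
After op 4 (delete): buffer="uiccqwd" (len 7), cursors c1@0 c2@0 c4@1 c3@3, authorship .......
After op 5 (insert('y')): buffer="yyuyicycqwd" (len 11), cursors c1@2 c2@2 c4@4 c3@7, authorship 12.4..3....
After op 6 (delete): buffer="uiccqwd" (len 7), cursors c1@0 c2@0 c4@1 c3@3, authorship .......
After op 7 (insert('z')): buffer="zzuziczcqwd" (len 11), cursors c1@2 c2@2 c4@4 c3@7, authorship 12.4..3....
Authorship (.=original, N=cursor N): 1 2 . 4 . . 3 . . . .
Index 1: author = 2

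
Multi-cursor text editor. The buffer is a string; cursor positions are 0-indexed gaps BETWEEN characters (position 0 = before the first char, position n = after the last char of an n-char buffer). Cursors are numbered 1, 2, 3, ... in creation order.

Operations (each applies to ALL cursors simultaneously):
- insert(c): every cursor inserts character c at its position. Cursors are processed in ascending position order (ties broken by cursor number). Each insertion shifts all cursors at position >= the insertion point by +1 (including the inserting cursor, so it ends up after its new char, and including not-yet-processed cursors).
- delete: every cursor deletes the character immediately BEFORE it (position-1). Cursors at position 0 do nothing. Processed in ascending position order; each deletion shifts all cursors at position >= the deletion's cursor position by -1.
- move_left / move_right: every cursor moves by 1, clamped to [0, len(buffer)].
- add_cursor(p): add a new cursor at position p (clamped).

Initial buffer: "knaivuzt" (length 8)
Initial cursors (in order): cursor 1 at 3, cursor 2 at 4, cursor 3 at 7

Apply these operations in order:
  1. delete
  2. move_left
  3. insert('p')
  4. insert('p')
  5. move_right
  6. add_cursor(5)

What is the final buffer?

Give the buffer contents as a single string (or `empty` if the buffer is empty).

Answer: kppppnvpput

Derivation:
After op 1 (delete): buffer="knvut" (len 5), cursors c1@2 c2@2 c3@4, authorship .....
After op 2 (move_left): buffer="knvut" (len 5), cursors c1@1 c2@1 c3@3, authorship .....
After op 3 (insert('p')): buffer="kppnvput" (len 8), cursors c1@3 c2@3 c3@6, authorship .12..3..
After op 4 (insert('p')): buffer="kppppnvpput" (len 11), cursors c1@5 c2@5 c3@9, authorship .1212..33..
After op 5 (move_right): buffer="kppppnvpput" (len 11), cursors c1@6 c2@6 c3@10, authorship .1212..33..
After op 6 (add_cursor(5)): buffer="kppppnvpput" (len 11), cursors c4@5 c1@6 c2@6 c3@10, authorship .1212..33..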